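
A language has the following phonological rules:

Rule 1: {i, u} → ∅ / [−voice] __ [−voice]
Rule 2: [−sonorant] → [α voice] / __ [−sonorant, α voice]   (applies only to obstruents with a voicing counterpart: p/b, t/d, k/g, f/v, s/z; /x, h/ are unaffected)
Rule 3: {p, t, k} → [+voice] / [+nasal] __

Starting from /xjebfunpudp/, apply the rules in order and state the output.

Rule 1 (high vowel syncope): no segment meets the environment; /xjebfunpudp/ is unchanged.
Rule 2 (regressive voicing assimilation): /b/ precedes the voiceless obstruent /f/, so it devoices to [p] by assimilation. /d/ precedes the voiceless obstruent /p/, so it devoices to [t] by assimilation. /xjebfunpudp/ → xjepfunputp.
Rule 3 (post-nasal voicing): /p/ is a voiceless stop immediately after the nasal /n/, so it voices to [b]. /xjepfunputp/ → xjepfunbutp.

xjepfunbutp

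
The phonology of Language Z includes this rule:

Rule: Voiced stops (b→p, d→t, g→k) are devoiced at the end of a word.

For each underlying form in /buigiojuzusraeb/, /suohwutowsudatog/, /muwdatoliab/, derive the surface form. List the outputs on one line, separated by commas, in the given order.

/buigiojuzusraeb/: /b/ is a voiced stop in word-final position, so it devoices to [p]. → [buigiojuzusraep].
/suohwutowsudatog/: /g/ is a voiced stop in word-final position, so it devoices to [k]. → [suohwutowsudatok].
/muwdatoliab/: /b/ is a voiced stop in word-final position, so it devoices to [p]. → [muwdatoliap].

buigiojuzusraep, suohwutowsudatok, muwdatoliap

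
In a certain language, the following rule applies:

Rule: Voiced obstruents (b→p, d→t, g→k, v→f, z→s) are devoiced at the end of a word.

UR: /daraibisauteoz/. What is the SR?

daraibisauteos

/z/ is a voiced obstruent in word-final position, so it devoices to [s].
The other instances of /d/, /b/ do not occur in the required environment and remain unchanged.
Surface form: [daraibisauteos].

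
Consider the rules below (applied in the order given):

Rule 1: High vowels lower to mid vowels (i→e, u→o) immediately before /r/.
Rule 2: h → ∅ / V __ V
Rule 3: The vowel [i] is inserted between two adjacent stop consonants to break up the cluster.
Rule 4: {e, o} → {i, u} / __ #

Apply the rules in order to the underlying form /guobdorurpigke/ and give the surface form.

guobidororpigiki

Rule 1 (pre-rhotic lowering): /u/ is a high vowel immediately before /r/, so it lowers to [o]. /guobdorurpigke/ → guobdororpigke.
Rule 2 (intervocalic h-deletion): no segment meets the environment; /guobdororpigke/ is unchanged.
Rule 3 (stop-cluster i-epenthesis): /b/ and /d/ form a stop–stop cluster, so [i] is inserted between them. /g/ and /k/ form a stop–stop cluster, so [i] is inserted between them. /guobdororpigke/ → guobidororpigike.
Rule 4 (final vowel raising): /e/ is a mid vowel in word-final position, so it raises to [i]. /guobidororpigike/ → guobidororpigiki.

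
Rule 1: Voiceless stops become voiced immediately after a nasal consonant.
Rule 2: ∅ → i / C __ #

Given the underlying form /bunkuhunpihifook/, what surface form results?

Rule 1 (post-nasal voicing): /k/ is a voiceless stop immediately after the nasal /n/, so it voices to [g]. /p/ is a voiceless stop immediately after the nasal /n/, so it voices to [b]. /bunkuhunpihifook/ → bunguhunbihifook.
Rule 2 (final i-epenthesis): the form ends in the consonant /k/, so [i] is inserted word-finally. /bunguhunbihifook/ → bunguhunbihifooki.

bunguhunbihifooki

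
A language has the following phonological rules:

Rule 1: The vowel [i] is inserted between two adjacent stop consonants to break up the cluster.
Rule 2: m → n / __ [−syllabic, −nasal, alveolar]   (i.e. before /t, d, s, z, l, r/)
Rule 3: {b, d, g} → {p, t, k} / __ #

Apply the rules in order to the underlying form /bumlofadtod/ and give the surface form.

bunlofaditot

Rule 1 (stop-cluster i-epenthesis): /d/ and /t/ form a stop–stop cluster, so [i] is inserted between them. /bumlofadtod/ → bumlofaditod.
Rule 2 (nasal place assimilation): /m/ precedes the alveolar consonant /l/, so it assimilates in place to [n]. /bumlofaditod/ → bunlofaditod.
Rule 3 (final devoicing): /d/ is a voiced stop in word-final position, so it devoices to [t]. /bunlofaditod/ → bunlofaditot.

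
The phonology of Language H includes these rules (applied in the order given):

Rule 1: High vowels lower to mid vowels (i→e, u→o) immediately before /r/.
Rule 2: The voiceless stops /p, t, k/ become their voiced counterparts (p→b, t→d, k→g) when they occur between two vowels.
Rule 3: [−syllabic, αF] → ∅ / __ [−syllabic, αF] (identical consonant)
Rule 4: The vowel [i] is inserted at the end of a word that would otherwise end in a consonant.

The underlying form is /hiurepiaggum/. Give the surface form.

hiorebiagumi

Rule 1 (pre-rhotic lowering): /u/ is a high vowel immediately before /r/, so it lowers to [o]. /hiurepiaggum/ → hiorepiaggum.
Rule 2 (intervocalic voicing): /p/ is a voiceless stop between vowels /e/ and /i/, so it voices to [b]. /hiorepiaggum/ → hiorebiaggum.
Rule 3 (degemination): /gg/ is a geminate; the first /g/ deletes. /hiorebiaggum/ → hiorebiagum.
Rule 4 (final i-epenthesis): the form ends in the consonant /m/, so [i] is inserted word-finally. /hiorebiagum/ → hiorebiagumi.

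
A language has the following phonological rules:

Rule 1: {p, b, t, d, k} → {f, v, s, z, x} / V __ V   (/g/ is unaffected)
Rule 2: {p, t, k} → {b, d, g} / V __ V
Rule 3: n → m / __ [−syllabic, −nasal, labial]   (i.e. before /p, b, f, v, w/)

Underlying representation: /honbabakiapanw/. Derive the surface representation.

hombavaxiafamw

Rule 1 (intervocalic spirantization): /b/ is a stop between vowels /a/ and /a/, so it spirantizes to the fricative [v]. /k/ is a stop between vowels /a/ and /i/, so it spirantizes to the fricative [x]. /p/ is a stop between vowels /a/ and /a/, so it spirantizes to the fricative [f]. /honbabakiapanw/ → honbavaxiafanw.
Rule 2 (intervocalic voicing): no segment meets the environment; /honbavaxiafanw/ is unchanged.
Rule 3 (nasal place assimilation): /n/ precedes the labial consonant /b/, so it assimilates in place to [m]. /n/ precedes the labial consonant /w/, so it assimilates in place to [m]. /honbavaxiafanw/ → hombavaxiafamw.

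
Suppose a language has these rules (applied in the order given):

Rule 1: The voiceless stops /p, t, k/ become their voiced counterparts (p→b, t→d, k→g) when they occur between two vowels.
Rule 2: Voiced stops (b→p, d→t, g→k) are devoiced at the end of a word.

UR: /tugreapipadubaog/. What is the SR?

Rule 1 (intervocalic voicing): /p/ is a voiceless stop between vowels /a/ and /i/, so it voices to [b]. /p/ is a voiceless stop between vowels /i/ and /a/, so it voices to [b]. /tugreapipadubaog/ → tugreabibadubaog.
Rule 2 (final devoicing): /g/ is a voiced stop in word-final position, so it devoices to [k]. /tugreabibadubaog/ → tugreabibadubaok.

tugreabibadubaok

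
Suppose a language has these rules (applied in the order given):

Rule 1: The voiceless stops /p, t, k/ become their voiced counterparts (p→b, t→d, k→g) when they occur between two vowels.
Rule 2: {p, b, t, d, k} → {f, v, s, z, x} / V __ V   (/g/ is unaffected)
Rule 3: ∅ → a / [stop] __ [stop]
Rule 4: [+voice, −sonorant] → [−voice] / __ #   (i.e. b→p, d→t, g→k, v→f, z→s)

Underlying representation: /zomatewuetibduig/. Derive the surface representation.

Rule 1 (intervocalic voicing): /t/ is a voiceless stop between vowels /a/ and /e/, so it voices to [d]. /t/ is a voiceless stop between vowels /e/ and /i/, so it voices to [d]. /zomatewuetibduig/ → zomadewuedibduig.
Rule 2 (intervocalic spirantization): /d/ is a stop between vowels /a/ and /e/, so it spirantizes to the fricative [z]. /d/ is a stop between vowels /e/ and /i/, so it spirantizes to the fricative [z]. /zomadewuedibduig/ → zomazewuezibduig.
Rule 3 (stop-cluster a-epenthesis): /b/ and /d/ form a stop–stop cluster, so [a] is inserted between them. /zomazewuezibduig/ → zomazewuezibaduig.
Rule 4 (final devoicing): /g/ is a voiced obstruent in word-final position, so it devoices to [k]. /zomazewuezibaduig/ → zomazewuezibaduik.

zomazewuezibaduik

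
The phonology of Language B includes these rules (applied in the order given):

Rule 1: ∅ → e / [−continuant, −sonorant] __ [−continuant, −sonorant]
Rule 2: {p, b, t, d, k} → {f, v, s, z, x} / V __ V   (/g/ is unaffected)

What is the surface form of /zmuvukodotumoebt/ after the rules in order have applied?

zmuvuxozosumoevet

Rule 1 (stop-cluster e-epenthesis): /b/ and /t/ form a stop–stop cluster, so [e] is inserted between them. /zmuvukodotumoebt/ → zmuvukodotumoebet.
Rule 2 (intervocalic spirantization): /k/ is a stop between vowels /u/ and /o/, so it spirantizes to the fricative [x]. /d/ is a stop between vowels /o/ and /o/, so it spirantizes to the fricative [z]. /t/ is a stop between vowels /o/ and /u/, so it spirantizes to the fricative [s]. /b/ is a stop between vowels /e/ and /e/, so it spirantizes to the fricative [v]. /zmuvukodotumoebet/ → zmuvuxozosumoevet.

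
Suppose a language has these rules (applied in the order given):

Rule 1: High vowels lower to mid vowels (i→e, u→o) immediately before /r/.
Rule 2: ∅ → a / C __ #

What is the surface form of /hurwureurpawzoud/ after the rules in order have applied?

horworeorpawzouda

Rule 1 (pre-rhotic lowering): /u/ is a high vowel immediately before /r/, so it lowers to [o]. /u/ is a high vowel immediately before /r/, so it lowers to [o]. /u/ is a high vowel immediately before /r/, so it lowers to [o]. /hurwureurpawzoud/ → horworeorpawzoud.
Rule 2 (final a-epenthesis): the form ends in the consonant /d/, so [a] is inserted word-finally. /horworeorpawzoud/ → horworeorpawzouda.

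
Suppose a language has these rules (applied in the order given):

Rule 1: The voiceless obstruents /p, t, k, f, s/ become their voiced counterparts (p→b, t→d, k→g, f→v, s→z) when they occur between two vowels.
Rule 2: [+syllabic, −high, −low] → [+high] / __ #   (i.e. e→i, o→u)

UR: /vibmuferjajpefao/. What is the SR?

vibmuverjajpevau

Rule 1 (intervocalic voicing): /f/ is a voiceless obstruent between vowels /u/ and /e/, so it voices to [v]. /f/ is a voiceless obstruent between vowels /e/ and /a/, so it voices to [v]. /vibmuferjajpefao/ → vibmuverjajpevao.
Rule 2 (final vowel raising): /o/ is a mid vowel in word-final position, so it raises to [u]. /vibmuverjajpevao/ → vibmuverjajpevau.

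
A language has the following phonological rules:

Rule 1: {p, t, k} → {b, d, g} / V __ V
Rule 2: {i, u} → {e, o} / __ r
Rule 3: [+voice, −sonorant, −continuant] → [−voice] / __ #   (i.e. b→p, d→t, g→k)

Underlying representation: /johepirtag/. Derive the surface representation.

Rule 1 (intervocalic voicing): /p/ is a voiceless stop between vowels /e/ and /i/, so it voices to [b]. /johepirtag/ → johebirtag.
Rule 2 (pre-rhotic lowering): /i/ is a high vowel immediately before /r/, so it lowers to [e]. /johebirtag/ → johebertag.
Rule 3 (final devoicing): /g/ is a voiced stop in word-final position, so it devoices to [k]. /johebertag/ → johebertak.

johebertak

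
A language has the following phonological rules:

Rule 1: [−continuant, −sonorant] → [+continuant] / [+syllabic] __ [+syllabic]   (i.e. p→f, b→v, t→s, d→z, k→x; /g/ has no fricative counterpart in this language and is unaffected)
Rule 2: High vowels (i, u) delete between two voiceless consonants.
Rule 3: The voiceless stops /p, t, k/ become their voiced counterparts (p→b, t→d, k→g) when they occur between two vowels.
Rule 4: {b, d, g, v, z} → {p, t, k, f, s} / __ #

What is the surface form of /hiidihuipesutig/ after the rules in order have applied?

Rule 1 (intervocalic spirantization): /d/ is a stop between vowels /i/ and /i/, so it spirantizes to the fricative [z]. /p/ is a stop between vowels /i/ and /e/, so it spirantizes to the fricative [f]. /t/ is a stop between vowels /u/ and /i/, so it spirantizes to the fricative [s]. /hiidihuipesutig/ → hiizihuifesusig.
Rule 2 (high vowel syncope): /u/ is a high vowel flanked by voiceless consonants /s/ and /s/, so it deletes. /hiizihuifesusig/ → hiizihuifessig.
Rule 3 (intervocalic voicing): no segment meets the environment; /hiizihuifessig/ is unchanged.
Rule 4 (final devoicing): /g/ is a voiced obstruent in word-final position, so it devoices to [k]. /hiizihuifessig/ → hiizihuifessik.

hiizihuifessik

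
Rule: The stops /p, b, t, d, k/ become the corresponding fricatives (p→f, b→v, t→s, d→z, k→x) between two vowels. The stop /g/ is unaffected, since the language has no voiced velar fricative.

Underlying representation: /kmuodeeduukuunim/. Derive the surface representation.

Scanning /kmuodeeduukuunim/: /k/ at position 1 is not in the conditioning environment; /d/ is a stop between vowels /o/ and /e/, so it spirantizes to the fricative [z]; /d/ is a stop between vowels /e/ and /u/, so it spirantizes to the fricative [z]; /k/ is a stop between vowels /u/ and /u/, so it spirantizes to the fricative [x].
Result: [kmuozeezuuxuunim].

kmuozeezuuxuunim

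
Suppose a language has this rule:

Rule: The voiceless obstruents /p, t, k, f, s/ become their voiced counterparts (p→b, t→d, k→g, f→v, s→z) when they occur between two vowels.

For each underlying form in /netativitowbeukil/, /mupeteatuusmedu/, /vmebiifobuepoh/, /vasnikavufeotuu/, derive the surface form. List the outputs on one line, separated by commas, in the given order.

/netativitowbeukil/: /t/ is a voiceless obstruent between vowels /e/ and /a/, so it voices to [d]. /t/ is a voiceless obstruent between vowels /a/ and /i/, so it voices to [d]. /t/ is a voiceless obstruent between vowels /i/ and /o/, so it voices to [d]. /k/ is a voiceless obstruent between vowels /u/ and /i/, so it voices to [g]. → [nedadividowbeugil].
/mupeteatuusmedu/: /p/ is a voiceless obstruent between vowels /u/ and /e/, so it voices to [b]. /t/ is a voiceless obstruent between vowels /e/ and /e/, so it voices to [d]. /t/ is a voiceless obstruent between vowels /a/ and /u/, so it voices to [d]. → [mubedeaduusmedu].
/vmebiifobuepoh/: /f/ is a voiceless obstruent between vowels /i/ and /o/, so it voices to [v]. /p/ is a voiceless obstruent between vowels /e/ and /o/, so it voices to [b]. → [vmebiivobueboh].
/vasnikavufeotuu/: /k/ is a voiceless obstruent between vowels /i/ and /a/, so it voices to [g]. /f/ is a voiceless obstruent between vowels /u/ and /e/, so it voices to [v]. /t/ is a voiceless obstruent between vowels /o/ and /u/, so it voices to [d]. → [vasnigavuveoduu].

nedadividowbeugil, mubedeaduusmedu, vmebiivobueboh, vasnigavuveoduu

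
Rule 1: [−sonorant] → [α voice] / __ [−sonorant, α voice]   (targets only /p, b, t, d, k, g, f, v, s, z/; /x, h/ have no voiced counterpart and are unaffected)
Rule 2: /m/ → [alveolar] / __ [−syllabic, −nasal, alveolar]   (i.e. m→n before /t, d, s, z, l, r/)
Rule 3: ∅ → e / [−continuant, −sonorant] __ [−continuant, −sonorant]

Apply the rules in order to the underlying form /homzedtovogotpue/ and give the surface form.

Rule 1 (regressive voicing assimilation): /d/ precedes the voiceless obstruent /t/, so it devoices to [t] by assimilation. /homzedtovogotpue/ → homzettovogotpue.
Rule 2 (nasal place assimilation): /m/ precedes the alveolar consonant /z/, so it assimilates in place to [n]. /homzettovogotpue/ → honzettovogotpue.
Rule 3 (stop-cluster e-epenthesis): /t/ and /t/ form a stop–stop cluster, so [e] is inserted between them. /t/ and /p/ form a stop–stop cluster, so [e] is inserted between them. /honzettovogotpue/ → honzetetovogotepue.

honzetetovogotepue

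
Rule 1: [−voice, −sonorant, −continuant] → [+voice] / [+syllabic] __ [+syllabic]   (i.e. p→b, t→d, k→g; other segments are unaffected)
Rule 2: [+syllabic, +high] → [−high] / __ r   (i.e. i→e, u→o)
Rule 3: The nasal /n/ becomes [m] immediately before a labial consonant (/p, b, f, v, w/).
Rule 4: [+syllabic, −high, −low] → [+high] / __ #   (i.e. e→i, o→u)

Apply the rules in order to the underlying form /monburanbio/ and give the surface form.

momborambiu

Rule 1 (intervocalic voicing): no segment meets the environment; /monburanbio/ is unchanged.
Rule 2 (pre-rhotic lowering): /u/ is a high vowel immediately before /r/, so it lowers to [o]. /monburanbio/ → monboranbio.
Rule 3 (nasal place assimilation): /n/ precedes the labial consonant /b/, so it assimilates in place to [m]. /n/ precedes the labial consonant /b/, so it assimilates in place to [m]. /monboranbio/ → momborambio.
Rule 4 (final vowel raising): /o/ is a mid vowel in word-final position, so it raises to [u]. /momborambio/ → momborambiu.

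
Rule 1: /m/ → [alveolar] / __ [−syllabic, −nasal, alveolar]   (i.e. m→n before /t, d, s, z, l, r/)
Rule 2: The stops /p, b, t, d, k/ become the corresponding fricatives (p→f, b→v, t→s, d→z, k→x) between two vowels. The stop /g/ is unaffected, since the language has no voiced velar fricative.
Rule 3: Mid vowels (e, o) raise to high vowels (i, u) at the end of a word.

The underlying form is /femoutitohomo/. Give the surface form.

femousisohomu

Rule 1 (nasal place assimilation): no segment meets the environment; /femoutitohomo/ is unchanged.
Rule 2 (intervocalic spirantization): /t/ is a stop between vowels /u/ and /i/, so it spirantizes to the fricative [s]. /t/ is a stop between vowels /i/ and /o/, so it spirantizes to the fricative [s]. /femoutitohomo/ → femousisohomo.
Rule 3 (final vowel raising): /o/ is a mid vowel in word-final position, so it raises to [u]. /femousisohomo/ → femousisohomu.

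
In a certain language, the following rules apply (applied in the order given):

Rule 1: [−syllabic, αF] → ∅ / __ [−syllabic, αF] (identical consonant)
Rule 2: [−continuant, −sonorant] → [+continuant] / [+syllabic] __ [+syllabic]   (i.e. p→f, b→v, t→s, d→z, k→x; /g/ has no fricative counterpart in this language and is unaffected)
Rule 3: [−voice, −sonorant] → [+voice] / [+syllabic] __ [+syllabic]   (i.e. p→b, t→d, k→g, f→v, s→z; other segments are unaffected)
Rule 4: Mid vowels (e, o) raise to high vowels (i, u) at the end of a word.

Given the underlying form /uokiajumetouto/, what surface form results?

Rule 1 (degemination): no segment meets the environment; /uokiajumetouto/ is unchanged.
Rule 2 (intervocalic spirantization): /k/ is a stop between vowels /o/ and /i/, so it spirantizes to the fricative [x]. /t/ is a stop between vowels /e/ and /o/, so it spirantizes to the fricative [s]. /t/ is a stop between vowels /u/ and /o/, so it spirantizes to the fricative [s]. /uokiajumetouto/ → uoxiajumesouso.
Rule 3 (intervocalic voicing): /s/ is a voiceless obstruent between vowels /e/ and /o/, so it voices to [z]. /s/ is a voiceless obstruent between vowels /u/ and /o/, so it voices to [z]. /uoxiajumesouso/ → uoxiajumezouzo.
Rule 4 (final vowel raising): /o/ is a mid vowel in word-final position, so it raises to [u]. /uoxiajumezouzo/ → uoxiajumezouzu.

uoxiajumezouzu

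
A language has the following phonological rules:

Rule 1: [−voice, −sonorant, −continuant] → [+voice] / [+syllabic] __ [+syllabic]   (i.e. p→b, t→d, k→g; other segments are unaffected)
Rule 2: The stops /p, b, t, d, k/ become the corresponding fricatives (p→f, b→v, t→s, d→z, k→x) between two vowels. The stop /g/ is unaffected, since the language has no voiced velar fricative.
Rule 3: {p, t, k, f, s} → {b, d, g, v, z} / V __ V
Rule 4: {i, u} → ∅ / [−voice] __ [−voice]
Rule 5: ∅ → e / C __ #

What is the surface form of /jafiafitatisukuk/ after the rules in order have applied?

Rule 1 (intervocalic voicing): /t/ is a voiceless stop between vowels /i/ and /a/, so it voices to [d]. /t/ is a voiceless stop between vowels /a/ and /i/, so it voices to [d]. /k/ is a voiceless stop between vowels /u/ and /u/, so it voices to [g]. /jafiafitatisukuk/ → jafiafidadisuguk.
Rule 2 (intervocalic spirantization): /d/ is a stop between vowels /i/ and /a/, so it spirantizes to the fricative [z]. /d/ is a stop between vowels /a/ and /i/, so it spirantizes to the fricative [z]. /jafiafidadisuguk/ → jafiafizazisuguk.
Rule 3 (intervocalic voicing): /f/ is a voiceless obstruent between vowels /a/ and /i/, so it voices to [v]. /f/ is a voiceless obstruent between vowels /a/ and /i/, so it voices to [v]. /s/ is a voiceless obstruent between vowels /i/ and /u/, so it voices to [z]. /jafiafizazisuguk/ → javiavizazizuguk.
Rule 4 (high vowel syncope): no segment meets the environment; /javiavizazizuguk/ is unchanged.
Rule 5 (final e-epenthesis): the form ends in the consonant /k/, so [e] is inserted word-finally. /javiavizazizuguk/ → javiavizazizuguke.

javiavizazizuguke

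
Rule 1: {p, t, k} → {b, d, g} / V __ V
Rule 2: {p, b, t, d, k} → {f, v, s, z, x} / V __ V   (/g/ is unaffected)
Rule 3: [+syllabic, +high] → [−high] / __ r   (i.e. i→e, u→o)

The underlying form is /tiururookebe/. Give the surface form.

Rule 1 (intervocalic voicing): /k/ is a voiceless stop between vowels /o/ and /e/, so it voices to [g]. /tiururookebe/ → tiururoogebe.
Rule 2 (intervocalic spirantization): /b/ is a stop between vowels /e/ and /e/, so it spirantizes to the fricative [v]. /tiururoogebe/ → tiururoogeve.
Rule 3 (pre-rhotic lowering): /u/ is a high vowel immediately before /r/, so it lowers to [o]. /u/ is a high vowel immediately before /r/, so it lowers to [o]. /tiururoogeve/ → tiororoogeve.

tiororoogeve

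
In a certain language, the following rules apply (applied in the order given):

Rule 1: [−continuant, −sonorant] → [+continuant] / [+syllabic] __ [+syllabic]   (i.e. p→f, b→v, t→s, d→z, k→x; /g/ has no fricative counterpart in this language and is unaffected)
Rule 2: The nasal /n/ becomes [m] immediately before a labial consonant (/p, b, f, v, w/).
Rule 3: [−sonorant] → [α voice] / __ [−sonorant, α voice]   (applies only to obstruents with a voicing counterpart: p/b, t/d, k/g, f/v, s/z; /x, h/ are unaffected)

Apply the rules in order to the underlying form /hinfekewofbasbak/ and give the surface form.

himfexewovbazbak

Rule 1 (intervocalic spirantization): /k/ is a stop between vowels /e/ and /e/, so it spirantizes to the fricative [x]. /hinfekewofbasbak/ → hinfexewofbasbak.
Rule 2 (nasal place assimilation): /n/ precedes the labial consonant /f/, so it assimilates in place to [m]. /hinfexewofbasbak/ → himfexewofbasbak.
Rule 3 (regressive voicing assimilation): /f/ precedes the voiced obstruent /b/, so it voices to [v] by assimilation. /s/ precedes the voiced obstruent /b/, so it voices to [z] by assimilation. /himfexewofbasbak/ → himfexewovbazbak.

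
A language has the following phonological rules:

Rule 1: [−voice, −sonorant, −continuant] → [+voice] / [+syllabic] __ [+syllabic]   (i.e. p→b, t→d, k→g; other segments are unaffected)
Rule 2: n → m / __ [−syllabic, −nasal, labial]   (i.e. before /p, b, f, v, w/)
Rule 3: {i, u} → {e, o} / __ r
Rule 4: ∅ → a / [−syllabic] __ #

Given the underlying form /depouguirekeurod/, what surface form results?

debougueregeoroda

Rule 1 (intervocalic voicing): /p/ is a voiceless stop between vowels /e/ and /o/, so it voices to [b]. /k/ is a voiceless stop between vowels /e/ and /e/, so it voices to [g]. /depouguirekeurod/ → debouguiregeurod.
Rule 2 (nasal place assimilation): no segment meets the environment; /debouguiregeurod/ is unchanged.
Rule 3 (pre-rhotic lowering): /i/ is a high vowel immediately before /r/, so it lowers to [e]. /u/ is a high vowel immediately before /r/, so it lowers to [o]. /debouguiregeurod/ → debougueregeorod.
Rule 4 (final a-epenthesis): the form ends in the consonant /d/, so [a] is inserted word-finally. /debougueregeorod/ → debougueregeoroda.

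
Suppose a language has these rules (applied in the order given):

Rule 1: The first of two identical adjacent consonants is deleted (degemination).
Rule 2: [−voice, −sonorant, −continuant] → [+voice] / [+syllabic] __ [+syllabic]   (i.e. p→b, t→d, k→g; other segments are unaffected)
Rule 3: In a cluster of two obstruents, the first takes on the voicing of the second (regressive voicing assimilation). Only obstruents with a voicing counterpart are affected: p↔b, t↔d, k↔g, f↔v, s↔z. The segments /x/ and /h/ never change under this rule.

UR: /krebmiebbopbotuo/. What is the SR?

krebmiebobboduo

Rule 1 (degemination): /bb/ is a geminate; the first /b/ deletes. /krebmiebbopbotuo/ → krebmiebopbotuo.
Rule 2 (intervocalic voicing): /t/ is a voiceless stop between vowels /o/ and /u/, so it voices to [d]. /krebmiebopbotuo/ → krebmiebopboduo.
Rule 3 (regressive voicing assimilation): /p/ precedes the voiced obstruent /b/, so it voices to [b] by assimilation. /krebmiebopboduo/ → krebmiebobboduo.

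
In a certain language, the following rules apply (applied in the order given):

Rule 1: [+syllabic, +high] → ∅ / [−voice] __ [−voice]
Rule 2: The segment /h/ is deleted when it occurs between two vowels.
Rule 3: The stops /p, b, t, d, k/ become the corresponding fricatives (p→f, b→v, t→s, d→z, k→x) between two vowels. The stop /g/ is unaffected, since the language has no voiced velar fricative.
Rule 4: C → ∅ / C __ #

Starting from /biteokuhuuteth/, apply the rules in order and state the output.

biseokhuuset

Rule 1 (high vowel syncope): /u/ is a high vowel flanked by voiceless consonants /k/ and /h/, so it deletes. /biteokuhuuteth/ → biteokhuuteth.
Rule 2 (intervocalic h-deletion): no segment meets the environment; /biteokhuuteth/ is unchanged.
Rule 3 (intervocalic spirantization): /t/ is a stop between vowels /i/ and /e/, so it spirantizes to the fricative [s]. /t/ is a stop between vowels /u/ and /e/, so it spirantizes to the fricative [s]. /biteokhuuteth/ → biseokhuuseth.
Rule 4 (final cluster simplification): /h/ is the second consonant of a word-final cluster /th/, so it deletes. /biseokhuuseth/ → biseokhuuset.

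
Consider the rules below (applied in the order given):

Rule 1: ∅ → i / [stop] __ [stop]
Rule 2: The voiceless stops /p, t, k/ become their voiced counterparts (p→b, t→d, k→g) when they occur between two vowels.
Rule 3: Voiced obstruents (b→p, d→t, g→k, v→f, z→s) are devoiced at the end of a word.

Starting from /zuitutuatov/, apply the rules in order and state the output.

Rule 1 (stop-cluster i-epenthesis): no segment meets the environment; /zuitutuatov/ is unchanged.
Rule 2 (intervocalic voicing): /t/ is a voiceless stop between vowels /i/ and /u/, so it voices to [d]. /t/ is a voiceless stop between vowels /u/ and /u/, so it voices to [d]. /t/ is a voiceless stop between vowels /a/ and /o/, so it voices to [d]. /zuitutuatov/ → zuiduduadov.
Rule 3 (final devoicing): /v/ is a voiced obstruent in word-final position, so it devoices to [f]. /zuiduduadov/ → zuiduduadof.

zuiduduadof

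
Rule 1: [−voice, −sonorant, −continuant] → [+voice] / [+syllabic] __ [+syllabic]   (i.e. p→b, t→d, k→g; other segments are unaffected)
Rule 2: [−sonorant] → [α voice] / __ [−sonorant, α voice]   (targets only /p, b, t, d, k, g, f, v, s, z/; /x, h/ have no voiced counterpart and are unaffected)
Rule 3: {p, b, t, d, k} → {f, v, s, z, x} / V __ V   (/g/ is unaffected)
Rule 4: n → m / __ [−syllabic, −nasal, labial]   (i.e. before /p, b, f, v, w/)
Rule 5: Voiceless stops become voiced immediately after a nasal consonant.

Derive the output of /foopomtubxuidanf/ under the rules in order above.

foovomdupxuizamf

Rule 1 (intervocalic voicing): /p/ is a voiceless stop between vowels /o/ and /o/, so it voices to [b]. /foopomtubxuidanf/ → foobomtubxuidanf.
Rule 2 (regressive voicing assimilation): /b/ precedes the voiceless obstruent /x/, so it devoices to [p] by assimilation. /foobomtubxuidanf/ → foobomtupxuidanf.
Rule 3 (intervocalic spirantization): /b/ is a stop between vowels /o/ and /o/, so it spirantizes to the fricative [v]. /d/ is a stop between vowels /i/ and /a/, so it spirantizes to the fricative [z]. /foobomtupxuidanf/ → foovomtupxuizanf.
Rule 4 (nasal place assimilation): /n/ precedes the labial consonant /f/, so it assimilates in place to [m]. /foovomtupxuizanf/ → foovomtupxuizamf.
Rule 5 (post-nasal voicing): /t/ is a voiceless stop immediately after the nasal /m/, so it voices to [d]. /foovomtupxuizamf/ → foovomdupxuizamf.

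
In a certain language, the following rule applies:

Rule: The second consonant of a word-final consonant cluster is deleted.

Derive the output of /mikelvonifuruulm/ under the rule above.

/m/ is the second consonant of a word-final cluster /lm/, so it deletes.
Surface form: [mikelvonifuruul].

mikelvonifuruul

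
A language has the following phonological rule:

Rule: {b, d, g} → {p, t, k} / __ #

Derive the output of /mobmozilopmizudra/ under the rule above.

mobmozilopmizudra

No segment of /mobmozilopmizudra/ meets the structural description of the rule, so the form surfaces unchanged.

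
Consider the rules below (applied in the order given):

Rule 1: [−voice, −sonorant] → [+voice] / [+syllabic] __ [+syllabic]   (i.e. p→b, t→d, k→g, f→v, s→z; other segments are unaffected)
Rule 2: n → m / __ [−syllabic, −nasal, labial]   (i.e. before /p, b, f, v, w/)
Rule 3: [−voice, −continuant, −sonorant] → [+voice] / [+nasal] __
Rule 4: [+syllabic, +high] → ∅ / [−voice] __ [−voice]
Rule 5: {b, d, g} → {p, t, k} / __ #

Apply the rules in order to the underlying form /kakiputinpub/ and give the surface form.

kagibudimbup

Rule 1 (intervocalic voicing): /k/ is a voiceless obstruent between vowels /a/ and /i/, so it voices to [g]. /p/ is a voiceless obstruent between vowels /i/ and /u/, so it voices to [b]. /t/ is a voiceless obstruent between vowels /u/ and /i/, so it voices to [d]. /kakiputinpub/ → kagibudinpub.
Rule 2 (nasal place assimilation): /n/ precedes the labial consonant /p/, so it assimilates in place to [m]. /kagibudinpub/ → kagibudimpub.
Rule 3 (post-nasal voicing): /p/ is a voiceless stop immediately after the nasal /m/, so it voices to [b]. /kagibudimpub/ → kagibudimbub.
Rule 4 (high vowel syncope): no segment meets the environment; /kagibudimbub/ is unchanged.
Rule 5 (final devoicing): /b/ is a voiced stop in word-final position, so it devoices to [p]. /kagibudimbub/ → kagibudimbup.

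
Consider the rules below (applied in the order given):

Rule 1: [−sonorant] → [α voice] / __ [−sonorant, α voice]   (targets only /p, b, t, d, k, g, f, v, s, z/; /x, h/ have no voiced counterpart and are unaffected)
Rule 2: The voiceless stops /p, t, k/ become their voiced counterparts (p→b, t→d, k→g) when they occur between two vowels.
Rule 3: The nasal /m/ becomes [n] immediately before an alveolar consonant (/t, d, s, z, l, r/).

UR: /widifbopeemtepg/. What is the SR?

Rule 1 (regressive voicing assimilation): /f/ precedes the voiced obstruent /b/, so it voices to [v] by assimilation. /p/ precedes the voiced obstruent /g/, so it voices to [b] by assimilation. /widifbopeemtepg/ → widivbopeemtebg.
Rule 2 (intervocalic voicing): /p/ is a voiceless stop between vowels /o/ and /e/, so it voices to [b]. /widivbopeemtebg/ → widivbobeemtebg.
Rule 3 (nasal place assimilation): /m/ precedes the alveolar consonant /t/, so it assimilates in place to [n]. /widivbobeemtebg/ → widivbobeentebg.

widivbobeentebg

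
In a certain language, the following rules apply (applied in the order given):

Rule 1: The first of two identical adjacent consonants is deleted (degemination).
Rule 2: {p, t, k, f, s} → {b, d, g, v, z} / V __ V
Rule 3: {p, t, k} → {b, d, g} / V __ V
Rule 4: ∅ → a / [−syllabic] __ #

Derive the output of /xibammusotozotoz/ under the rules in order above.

Rule 1 (degemination): /mm/ is a geminate; the first /m/ deletes. /xibammusotozotoz/ → xibamusotozotoz.
Rule 2 (intervocalic voicing): /s/ is a voiceless obstruent between vowels /u/ and /o/, so it voices to [z]. /t/ is a voiceless obstruent between vowels /o/ and /o/, so it voices to [d]. /t/ is a voiceless obstruent between vowels /o/ and /o/, so it voices to [d]. /xibamusotozotoz/ → xibamuzodozodoz.
Rule 3 (intervocalic voicing): no segment meets the environment; /xibamuzodozodoz/ is unchanged.
Rule 4 (final a-epenthesis): the form ends in the consonant /z/, so [a] is inserted word-finally. /xibamuzodozodoz/ → xibamuzodozodoza.

xibamuzodozodoza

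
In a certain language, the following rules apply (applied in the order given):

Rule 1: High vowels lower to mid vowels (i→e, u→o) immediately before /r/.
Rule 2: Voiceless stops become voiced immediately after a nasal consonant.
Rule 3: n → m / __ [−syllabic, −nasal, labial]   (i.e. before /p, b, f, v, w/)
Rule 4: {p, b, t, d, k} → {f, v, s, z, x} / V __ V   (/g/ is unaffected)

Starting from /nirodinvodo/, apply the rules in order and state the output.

Rule 1 (pre-rhotic lowering): /i/ is a high vowel immediately before /r/, so it lowers to [e]. /nirodinvodo/ → nerodinvodo.
Rule 2 (post-nasal voicing): no segment meets the environment; /nerodinvodo/ is unchanged.
Rule 3 (nasal place assimilation): /n/ precedes the labial consonant /v/, so it assimilates in place to [m]. /nerodinvodo/ → nerodimvodo.
Rule 4 (intervocalic spirantization): /d/ is a stop between vowels /o/ and /i/, so it spirantizes to the fricative [z]. /d/ is a stop between vowels /o/ and /o/, so it spirantizes to the fricative [z]. /nerodimvodo/ → nerozimvozo.

nerozimvozo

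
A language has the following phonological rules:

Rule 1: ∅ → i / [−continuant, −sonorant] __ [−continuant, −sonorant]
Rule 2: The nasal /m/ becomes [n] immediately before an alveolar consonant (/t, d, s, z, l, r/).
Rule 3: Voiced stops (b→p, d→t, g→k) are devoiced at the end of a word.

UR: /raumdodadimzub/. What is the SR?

raundodadinzup

Rule 1 (stop-cluster i-epenthesis): no segment meets the environment; /raumdodadimzub/ is unchanged.
Rule 2 (nasal place assimilation): /m/ precedes the alveolar consonant /d/, so it assimilates in place to [n]. /m/ precedes the alveolar consonant /z/, so it assimilates in place to [n]. /raumdodadimzub/ → raundodadinzub.
Rule 3 (final devoicing): /b/ is a voiced stop in word-final position, so it devoices to [p]. /raundodadinzub/ → raundodadinzup.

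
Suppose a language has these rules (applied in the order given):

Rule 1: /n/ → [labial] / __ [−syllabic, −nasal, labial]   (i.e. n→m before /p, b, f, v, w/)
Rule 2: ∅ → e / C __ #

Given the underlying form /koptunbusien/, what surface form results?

koptumbusiene

Rule 1 (nasal place assimilation): /n/ precedes the labial consonant /b/, so it assimilates in place to [m]. /koptunbusien/ → koptumbusien.
Rule 2 (final e-epenthesis): the form ends in the consonant /n/, so [e] is inserted word-finally. /koptumbusien/ → koptumbusiene.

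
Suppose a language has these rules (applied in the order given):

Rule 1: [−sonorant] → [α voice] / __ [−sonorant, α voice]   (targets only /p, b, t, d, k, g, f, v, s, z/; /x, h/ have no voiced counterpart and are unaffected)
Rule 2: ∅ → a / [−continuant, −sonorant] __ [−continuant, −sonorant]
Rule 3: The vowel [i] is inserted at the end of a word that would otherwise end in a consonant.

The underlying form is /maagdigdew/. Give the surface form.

Rule 1 (regressive voicing assimilation): no segment meets the environment; /maagdigdew/ is unchanged.
Rule 2 (stop-cluster a-epenthesis): /g/ and /d/ form a stop–stop cluster, so [a] is inserted between them. /g/ and /d/ form a stop–stop cluster, so [a] is inserted between them. /maagdigdew/ → maagadigadew.
Rule 3 (final i-epenthesis): the form ends in the consonant /w/, so [i] is inserted word-finally. /maagadigadew/ → maagadigadewi.

maagadigadewi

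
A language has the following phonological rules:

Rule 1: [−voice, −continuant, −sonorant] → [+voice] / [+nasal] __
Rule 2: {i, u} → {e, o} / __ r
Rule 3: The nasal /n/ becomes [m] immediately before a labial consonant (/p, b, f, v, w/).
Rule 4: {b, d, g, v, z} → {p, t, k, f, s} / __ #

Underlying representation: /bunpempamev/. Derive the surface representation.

Rule 1 (post-nasal voicing): /p/ is a voiceless stop immediately after the nasal /n/, so it voices to [b]. /p/ is a voiceless stop immediately after the nasal /m/, so it voices to [b]. /bunpempamev/ → bunbembamev.
Rule 2 (pre-rhotic lowering): no segment meets the environment; /bunbembamev/ is unchanged.
Rule 3 (nasal place assimilation): /n/ precedes the labial consonant /b/, so it assimilates in place to [m]. /bunbembamev/ → bumbembamev.
Rule 4 (final devoicing): /v/ is a voiced obstruent in word-final position, so it devoices to [f]. /bumbembamev/ → bumbembamef.

bumbembamef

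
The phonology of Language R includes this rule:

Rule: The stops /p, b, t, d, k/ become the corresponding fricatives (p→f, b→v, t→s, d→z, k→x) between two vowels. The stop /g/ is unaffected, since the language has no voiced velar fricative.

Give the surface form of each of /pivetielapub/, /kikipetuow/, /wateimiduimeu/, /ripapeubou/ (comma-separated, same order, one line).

/pivetielapub/: /t/ is a stop between vowels /e/ and /i/, so it spirantizes to the fricative [s]. /p/ is a stop between vowels /a/ and /u/, so it spirantizes to the fricative [f]. → [pivesielafub].
/kikipetuow/: /k/ is a stop between vowels /i/ and /i/, so it spirantizes to the fricative [x]. /p/ is a stop between vowels /i/ and /e/, so it spirantizes to the fricative [f]. /t/ is a stop between vowels /e/ and /u/, so it spirantizes to the fricative [s]. → [kixifesuow].
/wateimiduimeu/: /t/ is a stop between vowels /a/ and /e/, so it spirantizes to the fricative [s]. /d/ is a stop between vowels /i/ and /u/, so it spirantizes to the fricative [z]. → [waseimizuimeu].
/ripapeubou/: /p/ is a stop between vowels /i/ and /a/, so it spirantizes to the fricative [f]. /p/ is a stop between vowels /a/ and /e/, so it spirantizes to the fricative [f]. /b/ is a stop between vowels /u/ and /o/, so it spirantizes to the fricative [v]. → [rifafeuvou].

pivesielafub, kixifesuow, waseimizuimeu, rifafeuvou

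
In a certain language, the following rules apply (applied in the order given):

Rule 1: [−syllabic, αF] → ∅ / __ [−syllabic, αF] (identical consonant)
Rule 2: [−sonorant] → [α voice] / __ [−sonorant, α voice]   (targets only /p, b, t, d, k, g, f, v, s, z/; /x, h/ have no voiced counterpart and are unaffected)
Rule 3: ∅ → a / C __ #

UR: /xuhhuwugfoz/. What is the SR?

xuhuwukfoza

Rule 1 (degemination): /hh/ is a geminate; the first /h/ deletes. /xuhhuwugfoz/ → xuhuwugfoz.
Rule 2 (regressive voicing assimilation): /g/ precedes the voiceless obstruent /f/, so it devoices to [k] by assimilation. /xuhuwugfoz/ → xuhuwukfoz.
Rule 3 (final a-epenthesis): the form ends in the consonant /z/, so [a] is inserted word-finally. /xuhuwukfoz/ → xuhuwukfoza.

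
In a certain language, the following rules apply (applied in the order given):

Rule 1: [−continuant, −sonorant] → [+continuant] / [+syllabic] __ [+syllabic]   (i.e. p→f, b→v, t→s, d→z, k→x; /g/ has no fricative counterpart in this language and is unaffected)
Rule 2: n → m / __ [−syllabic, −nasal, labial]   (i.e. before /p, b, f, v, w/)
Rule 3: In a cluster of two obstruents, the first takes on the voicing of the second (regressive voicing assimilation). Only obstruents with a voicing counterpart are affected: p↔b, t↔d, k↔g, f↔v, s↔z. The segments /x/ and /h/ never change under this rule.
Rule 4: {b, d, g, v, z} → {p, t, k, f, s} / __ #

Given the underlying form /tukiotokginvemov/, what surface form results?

Rule 1 (intervocalic spirantization): /k/ is a stop between vowels /u/ and /i/, so it spirantizes to the fricative [x]. /t/ is a stop between vowels /o/ and /o/, so it spirantizes to the fricative [s]. /tukiotokginvemov/ → tuxiosokginvemov.
Rule 2 (nasal place assimilation): /n/ precedes the labial consonant /v/, so it assimilates in place to [m]. /tuxiosokginvemov/ → tuxiosokgimvemov.
Rule 3 (regressive voicing assimilation): /k/ precedes the voiced obstruent /g/, so it voices to [g] by assimilation. /tuxiosokgimvemov/ → tuxiosoggimvemov.
Rule 4 (final devoicing): /v/ is a voiced obstruent in word-final position, so it devoices to [f]. /tuxiosoggimvemov/ → tuxiosoggimvemof.

tuxiosoggimvemof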